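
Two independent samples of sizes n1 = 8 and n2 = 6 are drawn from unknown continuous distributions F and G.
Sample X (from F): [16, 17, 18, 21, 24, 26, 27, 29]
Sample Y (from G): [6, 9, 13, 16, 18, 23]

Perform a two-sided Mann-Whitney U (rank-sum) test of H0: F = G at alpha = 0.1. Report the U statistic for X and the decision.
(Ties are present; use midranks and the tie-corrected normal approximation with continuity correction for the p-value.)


Step 1: Combine and sort all 14 observations; assign midranks.
sorted (value, group): (6,Y), (9,Y), (13,Y), (16,X), (16,Y), (17,X), (18,X), (18,Y), (21,X), (23,Y), (24,X), (26,X), (27,X), (29,X)
ranks: 6->1, 9->2, 13->3, 16->4.5, 16->4.5, 17->6, 18->7.5, 18->7.5, 21->9, 23->10, 24->11, 26->12, 27->13, 29->14
Step 2: Rank sum for X: R1 = 4.5 + 6 + 7.5 + 9 + 11 + 12 + 13 + 14 = 77.
Step 3: U_X = R1 - n1(n1+1)/2 = 77 - 8*9/2 = 77 - 36 = 41.
       U_Y = n1*n2 - U_X = 48 - 41 = 7.
Step 4: Ties are present, so use the tie-corrected normal approximation (with continuity correction) for the p-value.
Step 5: p-value = 0.032774; compare to alpha = 0.1. reject H0.

U_X = 41, p = 0.032774, reject H0 at alpha = 0.1.


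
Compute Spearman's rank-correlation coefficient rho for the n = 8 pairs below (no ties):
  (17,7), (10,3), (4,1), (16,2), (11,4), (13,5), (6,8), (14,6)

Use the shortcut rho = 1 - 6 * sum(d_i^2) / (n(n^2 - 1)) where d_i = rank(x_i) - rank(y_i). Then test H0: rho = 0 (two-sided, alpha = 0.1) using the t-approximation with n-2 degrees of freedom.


Step 1: Rank x and y separately (midranks; no ties here).
rank(x): 17->8, 10->3, 4->1, 16->7, 11->4, 13->5, 6->2, 14->6
rank(y): 7->7, 3->3, 1->1, 2->2, 4->4, 5->5, 8->8, 6->6
Step 2: d_i = R_x(i) - R_y(i); compute d_i^2.
  (8-7)^2=1, (3-3)^2=0, (1-1)^2=0, (7-2)^2=25, (4-4)^2=0, (5-5)^2=0, (2-8)^2=36, (6-6)^2=0
sum(d^2) = 62.
Step 3: rho = 1 - 6*62 / (8*(8^2 - 1)) = 1 - 372/504 = 0.261905.
Step 4: Under H0, t = rho * sqrt((n-2)/(1-rho^2)) = 0.6647 ~ t(6).
Step 5: Two-sided p-value from the t-distribution with 6 df = 0.530923.
Step 6: alpha = 0.1. fail to reject H0.

rho = 0.2619, p = 0.530923, fail to reject H0 at alpha = 0.1.


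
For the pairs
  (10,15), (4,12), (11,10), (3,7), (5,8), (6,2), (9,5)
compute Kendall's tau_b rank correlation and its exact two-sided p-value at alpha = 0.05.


Step 1: Enumerate the 21 unordered pairs (i,j) with i<j and classify each by sign(x_j-x_i) * sign(y_j-y_i).
  (1,2):dx=-6,dy=-3->C; (1,3):dx=+1,dy=-5->D; (1,4):dx=-7,dy=-8->C; (1,5):dx=-5,dy=-7->C
  (1,6):dx=-4,dy=-13->C; (1,7):dx=-1,dy=-10->C; (2,3):dx=+7,dy=-2->D; (2,4):dx=-1,dy=-5->C
  (2,5):dx=+1,dy=-4->D; (2,6):dx=+2,dy=-10->D; (2,7):dx=+5,dy=-7->D; (3,4):dx=-8,dy=-3->C
  (3,5):dx=-6,dy=-2->C; (3,6):dx=-5,dy=-8->C; (3,7):dx=-2,dy=-5->C; (4,5):dx=+2,dy=+1->C
  (4,6):dx=+3,dy=-5->D; (4,7):dx=+6,dy=-2->D; (5,6):dx=+1,dy=-6->D; (5,7):dx=+4,dy=-3->D
  (6,7):dx=+3,dy=+3->C
Step 2: C = 12, D = 9, total pairs = 21.
Step 3: tau = (C - D)/(n(n-1)/2) = (12 - 9)/21 = 0.142857.
Step 4: Exact two-sided p-value (enumerate n! = 5040 permutations of y under H0): p = 0.772619.
Step 5: alpha = 0.05. fail to reject H0.

tau_b = 0.1429 (C=12, D=9), p = 0.772619, fail to reject H0.


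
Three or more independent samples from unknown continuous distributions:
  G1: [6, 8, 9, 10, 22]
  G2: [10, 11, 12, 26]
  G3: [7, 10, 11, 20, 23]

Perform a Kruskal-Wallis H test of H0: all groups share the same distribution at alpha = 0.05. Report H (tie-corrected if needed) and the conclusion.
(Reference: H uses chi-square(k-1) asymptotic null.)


Step 1: Combine all N = 14 observations and assign midranks.
sorted (value, group, rank): (6,G1,1), (7,G3,2), (8,G1,3), (9,G1,4), (10,G1,6), (10,G2,6), (10,G3,6), (11,G2,8.5), (11,G3,8.5), (12,G2,10), (20,G3,11), (22,G1,12), (23,G3,13), (26,G2,14)
Step 2: Sum ranks within each group.
R_1 = 26 (n_1 = 5)
R_2 = 38.5 (n_2 = 4)
R_3 = 40.5 (n_3 = 5)
Step 3: H = 12/(N(N+1)) * sum(R_i^2/n_i) - 3(N+1)
     = 12/(14*15) * (26^2/5 + 38.5^2/4 + 40.5^2/5) - 3*15
     = 0.057143 * 833.812 - 45
     = 2.646429.
Step 4: Ties present; correction factor C = 1 - 30/(14^3 - 14) = 0.989011. Corrected H = 2.646429 / 0.989011 = 2.675833.
Step 5: Under H0, H ~ chi^2(2); p-value = 0.262392.
Step 6: alpha = 0.05. fail to reject H0.

H = 2.6758, df = 2, p = 0.262392, fail to reject H0.


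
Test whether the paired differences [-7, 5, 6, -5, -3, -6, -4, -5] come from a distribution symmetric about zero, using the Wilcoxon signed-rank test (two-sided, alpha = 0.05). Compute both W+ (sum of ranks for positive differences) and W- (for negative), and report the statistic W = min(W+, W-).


Step 1: Drop any zero differences (none here) and take |d_i|.
|d| = [7, 5, 6, 5, 3, 6, 4, 5]
Step 2: Midrank |d_i| (ties get averaged ranks).
ranks: |7|->8, |5|->4, |6|->6.5, |5|->4, |3|->1, |6|->6.5, |4|->2, |5|->4
Step 3: Attach original signs; sum ranks with positive sign and with negative sign.
W+ = 4 + 6.5 = 10.5
W- = 8 + 4 + 1 + 6.5 + 2 + 4 = 25.5
(Check: W+ + W- = 36 should equal n(n+1)/2 = 36.)
Step 4: Test statistic W = min(W+, W-) = 10.5.
Step 5: Ties in |d|, so use the tie-corrected normal approximation.
        E[W] = n(n+1)/4 = 8*9/4 = 18.
        Tie groups: |d|=5 (t=3), |d|=6 (t=2); sum(t^3 - t) = 30.
        Var[W] = n(n+1)(2n+1)/24 - sum(t^3-t)/48 = 1224/24 - 30/48 = 50.375.
        z = (W - E[W]) / sqrt(Var[W]) = (10.5 - 18) / 7.0975 = -1.0567.
        Two-sided p = 2*Phi(z) = 0.290646.
Step 6: alpha = 0.05. fail to reject H0.

W+ = 10.5, W- = 25.5, W = min = 10.5, p = 0.290646, fail to reject H0.


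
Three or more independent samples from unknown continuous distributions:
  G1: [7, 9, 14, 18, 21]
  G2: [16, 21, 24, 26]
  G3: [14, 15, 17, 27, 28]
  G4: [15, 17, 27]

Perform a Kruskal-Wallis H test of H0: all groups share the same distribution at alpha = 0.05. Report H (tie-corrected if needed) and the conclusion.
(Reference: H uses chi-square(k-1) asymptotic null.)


Step 1: Combine all N = 17 observations and assign midranks.
sorted (value, group, rank): (7,G1,1), (9,G1,2), (14,G1,3.5), (14,G3,3.5), (15,G3,5.5), (15,G4,5.5), (16,G2,7), (17,G3,8.5), (17,G4,8.5), (18,G1,10), (21,G1,11.5), (21,G2,11.5), (24,G2,13), (26,G2,14), (27,G3,15.5), (27,G4,15.5), (28,G3,17)
Step 2: Sum ranks within each group.
R_1 = 28 (n_1 = 5)
R_2 = 45.5 (n_2 = 4)
R_3 = 50 (n_3 = 5)
R_4 = 29.5 (n_4 = 3)
Step 3: H = 12/(N(N+1)) * sum(R_i^2/n_i) - 3(N+1)
     = 12/(17*18) * (28^2/5 + 45.5^2/4 + 50^2/5 + 29.5^2/3) - 3*18
     = 0.039216 * 1464.45 - 54
     = 3.429248.
Step 4: Ties present; correction factor C = 1 - 30/(17^3 - 17) = 0.993873. Corrected H = 3.429248 / 0.993873 = 3.450390.
Step 5: Under H0, H ~ chi^2(3); p-value = 0.327254.
Step 6: alpha = 0.05. fail to reject H0.

H = 3.4504, df = 3, p = 0.327254, fail to reject H0.


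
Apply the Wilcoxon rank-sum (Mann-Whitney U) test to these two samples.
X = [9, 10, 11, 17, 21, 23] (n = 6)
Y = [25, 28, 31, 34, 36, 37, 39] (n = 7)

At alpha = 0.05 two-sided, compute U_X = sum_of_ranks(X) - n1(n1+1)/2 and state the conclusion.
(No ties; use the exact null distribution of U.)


Step 1: Combine and sort all 13 observations; assign midranks.
sorted (value, group): (9,X), (10,X), (11,X), (17,X), (21,X), (23,X), (25,Y), (28,Y), (31,Y), (34,Y), (36,Y), (37,Y), (39,Y)
ranks: 9->1, 10->2, 11->3, 17->4, 21->5, 23->6, 25->7, 28->8, 31->9, 34->10, 36->11, 37->12, 39->13
Step 2: Rank sum for X: R1 = 1 + 2 + 3 + 4 + 5 + 6 = 21.
Step 3: U_X = R1 - n1(n1+1)/2 = 21 - 6*7/2 = 21 - 21 = 0.
       U_Y = n1*n2 - U_X = 42 - 0 = 42.
Step 4: No ties, so the exact null distribution of U (based on enumerating the C(13,6) = 1716 equally likely rank assignments) gives the two-sided p-value.
Step 5: p-value = 0.001166; compare to alpha = 0.05. reject H0.

U_X = 0, p = 0.001166, reject H0 at alpha = 0.05.


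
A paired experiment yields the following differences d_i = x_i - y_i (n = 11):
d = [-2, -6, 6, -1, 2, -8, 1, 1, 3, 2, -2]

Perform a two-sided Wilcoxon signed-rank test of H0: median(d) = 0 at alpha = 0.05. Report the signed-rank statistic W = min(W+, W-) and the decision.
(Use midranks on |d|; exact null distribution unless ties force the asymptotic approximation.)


Step 1: Drop any zero differences (none here) and take |d_i|.
|d| = [2, 6, 6, 1, 2, 8, 1, 1, 3, 2, 2]
Step 2: Midrank |d_i| (ties get averaged ranks).
ranks: |2|->5.5, |6|->9.5, |6|->9.5, |1|->2, |2|->5.5, |8|->11, |1|->2, |1|->2, |3|->8, |2|->5.5, |2|->5.5
Step 3: Attach original signs; sum ranks with positive sign and with negative sign.
W+ = 9.5 + 5.5 + 2 + 2 + 8 + 5.5 = 32.5
W- = 5.5 + 9.5 + 2 + 11 + 5.5 = 33.5
(Check: W+ + W- = 66 should equal n(n+1)/2 = 66.)
Step 4: Test statistic W = min(W+, W-) = 32.5.
Step 5: Ties in |d|, so use the tie-corrected normal approximation.
        E[W] = n(n+1)/4 = 11*12/4 = 33.
        Tie groups: |d|=1 (t=3), |d|=2 (t=4), |d|=6 (t=2); sum(t^3 - t) = 90.
        Var[W] = n(n+1)(2n+1)/24 - sum(t^3-t)/48 = 3036/24 - 90/48 = 124.625.
        z = (W - E[W]) / sqrt(Var[W]) = (32.5 - 33) / 11.1636 = -0.0448.
        Two-sided p = 2*Phi(z) = 0.964276.
Step 6: alpha = 0.05. fail to reject H0.

W+ = 32.5, W- = 33.5, W = min = 32.5, p = 0.964276, fail to reject H0.


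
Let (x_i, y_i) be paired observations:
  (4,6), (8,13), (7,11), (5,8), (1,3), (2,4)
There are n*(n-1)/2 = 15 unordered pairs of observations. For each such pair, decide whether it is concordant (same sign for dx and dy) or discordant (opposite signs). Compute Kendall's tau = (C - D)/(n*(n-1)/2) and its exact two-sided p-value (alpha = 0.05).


Step 1: Enumerate the 15 unordered pairs (i,j) with i<j and classify each by sign(x_j-x_i) * sign(y_j-y_i).
  (1,2):dx=+4,dy=+7->C; (1,3):dx=+3,dy=+5->C; (1,4):dx=+1,dy=+2->C; (1,5):dx=-3,dy=-3->C
  (1,6):dx=-2,dy=-2->C; (2,3):dx=-1,dy=-2->C; (2,4):dx=-3,dy=-5->C; (2,5):dx=-7,dy=-10->C
  (2,6):dx=-6,dy=-9->C; (3,4):dx=-2,dy=-3->C; (3,5):dx=-6,dy=-8->C; (3,6):dx=-5,dy=-7->C
  (4,5):dx=-4,dy=-5->C; (4,6):dx=-3,dy=-4->C; (5,6):dx=+1,dy=+1->C
Step 2: C = 15, D = 0, total pairs = 15.
Step 3: tau = (C - D)/(n(n-1)/2) = (15 - 0)/15 = 1.000000.
Step 4: Exact two-sided p-value (enumerate n! = 720 permutations of y under H0): p = 0.002778.
Step 5: alpha = 0.05. reject H0.

tau_b = 1.0000 (C=15, D=0), p = 0.002778, reject H0.


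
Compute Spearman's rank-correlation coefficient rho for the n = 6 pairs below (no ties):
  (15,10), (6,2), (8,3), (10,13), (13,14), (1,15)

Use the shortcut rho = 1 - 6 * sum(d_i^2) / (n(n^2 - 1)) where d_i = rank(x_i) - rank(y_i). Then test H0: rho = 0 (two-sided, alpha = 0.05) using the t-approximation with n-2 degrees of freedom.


Step 1: Rank x and y separately (midranks; no ties here).
rank(x): 15->6, 6->2, 8->3, 10->4, 13->5, 1->1
rank(y): 10->3, 2->1, 3->2, 13->4, 14->5, 15->6
Step 2: d_i = R_x(i) - R_y(i); compute d_i^2.
  (6-3)^2=9, (2-1)^2=1, (3-2)^2=1, (4-4)^2=0, (5-5)^2=0, (1-6)^2=25
sum(d^2) = 36.
Step 3: rho = 1 - 6*36 / (6*(6^2 - 1)) = 1 - 216/210 = -0.028571.
Step 4: Under H0, t = rho * sqrt((n-2)/(1-rho^2)) = -0.0572 ~ t(4).
Step 5: Two-sided p-value from the t-distribution with 4 df = 0.957155.
Step 6: alpha = 0.05. fail to reject H0.

rho = -0.0286, p = 0.957155, fail to reject H0 at alpha = 0.05.


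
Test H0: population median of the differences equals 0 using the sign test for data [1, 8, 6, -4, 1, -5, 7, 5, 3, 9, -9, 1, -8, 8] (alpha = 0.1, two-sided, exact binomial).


Step 1: Discard zero differences. Original n = 14; n_eff = number of nonzero differences = 14.
Nonzero differences (with sign): +1, +8, +6, -4, +1, -5, +7, +5, +3, +9, -9, +1, -8, +8
Step 2: Count signs: positive = 10, negative = 4.
Step 3: Under H0: P(positive) = 0.5, so the number of positives S ~ Bin(14, 0.5).
Step 4: Two-sided exact p-value = sum of Bin(14,0.5) probabilities at or below the observed probability = 0.179565.
Step 5: alpha = 0.1. fail to reject H0.

n_eff = 14, pos = 10, neg = 4, p = 0.179565, fail to reject H0.


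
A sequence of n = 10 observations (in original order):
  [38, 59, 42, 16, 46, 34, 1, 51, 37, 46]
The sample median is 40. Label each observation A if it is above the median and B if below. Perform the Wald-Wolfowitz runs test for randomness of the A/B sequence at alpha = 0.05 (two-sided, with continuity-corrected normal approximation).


Step 1: Compute median = 40; label A = above, B = below.
Labels in order: BAABABBABA  (n_A = 5, n_B = 5)
Step 2: Count runs R = 8.
Step 3: Under H0 (random ordering), E[R] = 2*n_A*n_B/(n_A+n_B) + 1 = 2*5*5/10 + 1 = 6.0000.
        Var[R] = 2*n_A*n_B*(2*n_A*n_B - n_A - n_B) / ((n_A+n_B)^2 * (n_A+n_B-1)) = 2000/900 = 2.2222.
        SD[R] = 1.4907.
Step 4: Continuity-corrected z = (R - 0.5 - E[R]) / SD[R] = (8 - 0.5 - 6.0000) / 1.4907 = 1.0062.
Step 5: Two-sided p-value via normal approximation = 2*(1 - Phi(|z|)) = 0.314305.
Step 6: alpha = 0.05. fail to reject H0.

R = 8, z = 1.0062, p = 0.314305, fail to reject H0.


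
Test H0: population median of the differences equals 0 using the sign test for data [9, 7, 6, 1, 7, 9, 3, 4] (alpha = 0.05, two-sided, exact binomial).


Step 1: Discard zero differences. Original n = 8; n_eff = number of nonzero differences = 8.
Nonzero differences (with sign): +9, +7, +6, +1, +7, +9, +3, +4
Step 2: Count signs: positive = 8, negative = 0.
Step 3: Under H0: P(positive) = 0.5, so the number of positives S ~ Bin(8, 0.5).
Step 4: Two-sided exact p-value = sum of Bin(8,0.5) probabilities at or below the observed probability = 0.007812.
Step 5: alpha = 0.05. reject H0.

n_eff = 8, pos = 8, neg = 0, p = 0.007812, reject H0.


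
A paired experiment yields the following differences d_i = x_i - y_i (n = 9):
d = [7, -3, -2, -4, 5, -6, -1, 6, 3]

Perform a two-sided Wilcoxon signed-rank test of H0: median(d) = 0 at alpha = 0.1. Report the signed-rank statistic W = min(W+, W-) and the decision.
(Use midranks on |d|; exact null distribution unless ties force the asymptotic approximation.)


Step 1: Drop any zero differences (none here) and take |d_i|.
|d| = [7, 3, 2, 4, 5, 6, 1, 6, 3]
Step 2: Midrank |d_i| (ties get averaged ranks).
ranks: |7|->9, |3|->3.5, |2|->2, |4|->5, |5|->6, |6|->7.5, |1|->1, |6|->7.5, |3|->3.5
Step 3: Attach original signs; sum ranks with positive sign and with negative sign.
W+ = 9 + 6 + 7.5 + 3.5 = 26
W- = 3.5 + 2 + 5 + 7.5 + 1 = 19
(Check: W+ + W- = 45 should equal n(n+1)/2 = 45.)
Step 4: Test statistic W = min(W+, W-) = 19.
Step 5: Ties in |d|, so use the tie-corrected normal approximation.
        E[W] = n(n+1)/4 = 9*10/4 = 22.5.
        Tie groups: |d|=3 (t=2), |d|=6 (t=2); sum(t^3 - t) = 12.
        Var[W] = n(n+1)(2n+1)/24 - sum(t^3-t)/48 = 1710/24 - 12/48 = 71.
        z = (W - E[W]) / sqrt(Var[W]) = (19 - 22.5) / 8.4261 = -0.4154.
        Two-sided p = 2*Phi(z) = 0.677868.
Step 6: alpha = 0.1. fail to reject H0.

W+ = 26, W- = 19, W = min = 19, p = 0.677868, fail to reject H0.


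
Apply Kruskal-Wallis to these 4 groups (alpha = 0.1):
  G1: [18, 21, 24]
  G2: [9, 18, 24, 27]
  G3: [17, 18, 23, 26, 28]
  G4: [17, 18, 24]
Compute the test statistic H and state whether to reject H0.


Step 1: Combine all N = 15 observations and assign midranks.
sorted (value, group, rank): (9,G2,1), (17,G3,2.5), (17,G4,2.5), (18,G1,5.5), (18,G2,5.5), (18,G3,5.5), (18,G4,5.5), (21,G1,8), (23,G3,9), (24,G1,11), (24,G2,11), (24,G4,11), (26,G3,13), (27,G2,14), (28,G3,15)
Step 2: Sum ranks within each group.
R_1 = 24.5 (n_1 = 3)
R_2 = 31.5 (n_2 = 4)
R_3 = 45 (n_3 = 5)
R_4 = 19 (n_4 = 3)
Step 3: H = 12/(N(N+1)) * sum(R_i^2/n_i) - 3(N+1)
     = 12/(15*16) * (24.5^2/3 + 31.5^2/4 + 45^2/5 + 19^2/3) - 3*16
     = 0.050000 * 973.479 - 48
     = 0.673958.
Step 4: Ties present; correction factor C = 1 - 90/(15^3 - 15) = 0.973214. Corrected H = 0.673958 / 0.973214 = 0.692508.
Step 5: Under H0, H ~ chi^2(3); p-value = 0.874965.
Step 6: alpha = 0.1. fail to reject H0.

H = 0.6925, df = 3, p = 0.874965, fail to reject H0.


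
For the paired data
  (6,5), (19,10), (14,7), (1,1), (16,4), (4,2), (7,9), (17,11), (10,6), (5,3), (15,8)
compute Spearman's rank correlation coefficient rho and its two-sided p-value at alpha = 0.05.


Step 1: Rank x and y separately (midranks; no ties here).
rank(x): 6->4, 19->11, 14->7, 1->1, 16->9, 4->2, 7->5, 17->10, 10->6, 5->3, 15->8
rank(y): 5->5, 10->10, 7->7, 1->1, 4->4, 2->2, 9->9, 11->11, 6->6, 3->3, 8->8
Step 2: d_i = R_x(i) - R_y(i); compute d_i^2.
  (4-5)^2=1, (11-10)^2=1, (7-7)^2=0, (1-1)^2=0, (9-4)^2=25, (2-2)^2=0, (5-9)^2=16, (10-11)^2=1, (6-6)^2=0, (3-3)^2=0, (8-8)^2=0
sum(d^2) = 44.
Step 3: rho = 1 - 6*44 / (11*(11^2 - 1)) = 1 - 264/1320 = 0.800000.
Step 4: Under H0, t = rho * sqrt((n-2)/(1-rho^2)) = 4.0000 ~ t(9).
Step 5: Two-sided p-value from the t-distribution with 9 df = 0.003110.
Step 6: alpha = 0.05. reject H0.

rho = 0.8000, p = 0.003110, reject H0 at alpha = 0.05.


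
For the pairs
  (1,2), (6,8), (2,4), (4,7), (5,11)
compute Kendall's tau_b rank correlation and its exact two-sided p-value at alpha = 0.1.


Step 1: Enumerate the 10 unordered pairs (i,j) with i<j and classify each by sign(x_j-x_i) * sign(y_j-y_i).
  (1,2):dx=+5,dy=+6->C; (1,3):dx=+1,dy=+2->C; (1,4):dx=+3,dy=+5->C; (1,5):dx=+4,dy=+9->C
  (2,3):dx=-4,dy=-4->C; (2,4):dx=-2,dy=-1->C; (2,5):dx=-1,dy=+3->D; (3,4):dx=+2,dy=+3->C
  (3,5):dx=+3,dy=+7->C; (4,5):dx=+1,dy=+4->C
Step 2: C = 9, D = 1, total pairs = 10.
Step 3: tau = (C - D)/(n(n-1)/2) = (9 - 1)/10 = 0.800000.
Step 4: Exact two-sided p-value (enumerate n! = 120 permutations of y under H0): p = 0.083333.
Step 5: alpha = 0.1. reject H0.

tau_b = 0.8000 (C=9, D=1), p = 0.083333, reject H0.


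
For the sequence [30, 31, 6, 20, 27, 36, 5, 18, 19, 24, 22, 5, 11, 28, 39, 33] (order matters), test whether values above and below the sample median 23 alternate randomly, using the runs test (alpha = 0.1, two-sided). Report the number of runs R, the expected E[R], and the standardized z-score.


Step 1: Compute median = 23; label A = above, B = below.
Labels in order: AABBAABBBABBBAAA  (n_A = 8, n_B = 8)
Step 2: Count runs R = 7.
Step 3: Under H0 (random ordering), E[R] = 2*n_A*n_B/(n_A+n_B) + 1 = 2*8*8/16 + 1 = 9.0000.
        Var[R] = 2*n_A*n_B*(2*n_A*n_B - n_A - n_B) / ((n_A+n_B)^2 * (n_A+n_B-1)) = 14336/3840 = 3.7333.
        SD[R] = 1.9322.
Step 4: Continuity-corrected z = (R + 0.5 - E[R]) / SD[R] = (7 + 0.5 - 9.0000) / 1.9322 = -0.7763.
Step 5: Two-sided p-value via normal approximation = 2*(1 - Phi(|z|)) = 0.437558.
Step 6: alpha = 0.1. fail to reject H0.

R = 7, z = -0.7763, p = 0.437558, fail to reject H0.


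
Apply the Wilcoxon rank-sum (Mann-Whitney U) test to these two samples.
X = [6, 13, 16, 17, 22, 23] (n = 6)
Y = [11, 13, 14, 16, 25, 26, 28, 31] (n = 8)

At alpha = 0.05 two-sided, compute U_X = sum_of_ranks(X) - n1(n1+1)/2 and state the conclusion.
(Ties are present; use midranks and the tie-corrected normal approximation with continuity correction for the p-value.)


Step 1: Combine and sort all 14 observations; assign midranks.
sorted (value, group): (6,X), (11,Y), (13,X), (13,Y), (14,Y), (16,X), (16,Y), (17,X), (22,X), (23,X), (25,Y), (26,Y), (28,Y), (31,Y)
ranks: 6->1, 11->2, 13->3.5, 13->3.5, 14->5, 16->6.5, 16->6.5, 17->8, 22->9, 23->10, 25->11, 26->12, 28->13, 31->14
Step 2: Rank sum for X: R1 = 1 + 3.5 + 6.5 + 8 + 9 + 10 = 38.
Step 3: U_X = R1 - n1(n1+1)/2 = 38 - 6*7/2 = 38 - 21 = 17.
       U_Y = n1*n2 - U_X = 48 - 17 = 31.
Step 4: Ties are present, so use the tie-corrected normal approximation (with continuity correction) for the p-value.
Step 5: p-value = 0.400350; compare to alpha = 0.05. fail to reject H0.

U_X = 17, p = 0.400350, fail to reject H0 at alpha = 0.05.


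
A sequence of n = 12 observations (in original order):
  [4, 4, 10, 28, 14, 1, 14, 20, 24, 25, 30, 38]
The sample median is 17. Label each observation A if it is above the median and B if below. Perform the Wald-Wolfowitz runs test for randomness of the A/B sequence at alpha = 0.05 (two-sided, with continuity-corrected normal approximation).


Step 1: Compute median = 17; label A = above, B = below.
Labels in order: BBBABBBAAAAA  (n_A = 6, n_B = 6)
Step 2: Count runs R = 4.
Step 3: Under H0 (random ordering), E[R] = 2*n_A*n_B/(n_A+n_B) + 1 = 2*6*6/12 + 1 = 7.0000.
        Var[R] = 2*n_A*n_B*(2*n_A*n_B - n_A - n_B) / ((n_A+n_B)^2 * (n_A+n_B-1)) = 4320/1584 = 2.7273.
        SD[R] = 1.6514.
Step 4: Continuity-corrected z = (R + 0.5 - E[R]) / SD[R] = (4 + 0.5 - 7.0000) / 1.6514 = -1.5138.
Step 5: Two-sided p-value via normal approximation = 2*(1 - Phi(|z|)) = 0.130070.
Step 6: alpha = 0.05. fail to reject H0.

R = 4, z = -1.5138, p = 0.130070, fail to reject H0.


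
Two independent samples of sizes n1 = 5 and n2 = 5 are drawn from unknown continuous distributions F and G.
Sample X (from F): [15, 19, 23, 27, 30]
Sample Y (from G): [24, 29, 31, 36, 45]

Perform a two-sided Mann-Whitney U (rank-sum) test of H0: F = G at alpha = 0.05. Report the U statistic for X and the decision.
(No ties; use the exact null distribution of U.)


Step 1: Combine and sort all 10 observations; assign midranks.
sorted (value, group): (15,X), (19,X), (23,X), (24,Y), (27,X), (29,Y), (30,X), (31,Y), (36,Y), (45,Y)
ranks: 15->1, 19->2, 23->3, 24->4, 27->5, 29->6, 30->7, 31->8, 36->9, 45->10
Step 2: Rank sum for X: R1 = 1 + 2 + 3 + 5 + 7 = 18.
Step 3: U_X = R1 - n1(n1+1)/2 = 18 - 5*6/2 = 18 - 15 = 3.
       U_Y = n1*n2 - U_X = 25 - 3 = 22.
Step 4: No ties, so the exact null distribution of U (based on enumerating the C(10,5) = 252 equally likely rank assignments) gives the two-sided p-value.
Step 5: p-value = 0.055556; compare to alpha = 0.05. fail to reject H0.

U_X = 3, p = 0.055556, fail to reject H0 at alpha = 0.05.


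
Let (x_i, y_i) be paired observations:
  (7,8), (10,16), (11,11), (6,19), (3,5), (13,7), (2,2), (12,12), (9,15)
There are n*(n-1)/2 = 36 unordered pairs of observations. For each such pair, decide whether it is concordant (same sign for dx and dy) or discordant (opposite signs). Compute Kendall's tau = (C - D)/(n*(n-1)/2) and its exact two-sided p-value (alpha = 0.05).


Step 1: Enumerate the 36 unordered pairs (i,j) with i<j and classify each by sign(x_j-x_i) * sign(y_j-y_i).
  (1,2):dx=+3,dy=+8->C; (1,3):dx=+4,dy=+3->C; (1,4):dx=-1,dy=+11->D; (1,5):dx=-4,dy=-3->C
  (1,6):dx=+6,dy=-1->D; (1,7):dx=-5,dy=-6->C; (1,8):dx=+5,dy=+4->C; (1,9):dx=+2,dy=+7->C
  (2,3):dx=+1,dy=-5->D; (2,4):dx=-4,dy=+3->D; (2,5):dx=-7,dy=-11->C; (2,6):dx=+3,dy=-9->D
  (2,7):dx=-8,dy=-14->C; (2,8):dx=+2,dy=-4->D; (2,9):dx=-1,dy=-1->C; (3,4):dx=-5,dy=+8->D
  (3,5):dx=-8,dy=-6->C; (3,6):dx=+2,dy=-4->D; (3,7):dx=-9,dy=-9->C; (3,8):dx=+1,dy=+1->C
  (3,9):dx=-2,dy=+4->D; (4,5):dx=-3,dy=-14->C; (4,6):dx=+7,dy=-12->D; (4,7):dx=-4,dy=-17->C
  (4,8):dx=+6,dy=-7->D; (4,9):dx=+3,dy=-4->D; (5,6):dx=+10,dy=+2->C; (5,7):dx=-1,dy=-3->C
  (5,8):dx=+9,dy=+7->C; (5,9):dx=+6,dy=+10->C; (6,7):dx=-11,dy=-5->C; (6,8):dx=-1,dy=+5->D
  (6,9):dx=-4,dy=+8->D; (7,8):dx=+10,dy=+10->C; (7,9):dx=+7,dy=+13->C; (8,9):dx=-3,dy=+3->D
Step 2: C = 21, D = 15, total pairs = 36.
Step 3: tau = (C - D)/(n(n-1)/2) = (21 - 15)/36 = 0.166667.
Step 4: Exact two-sided p-value (enumerate n! = 362880 permutations of y under H0): p = 0.612202.
Step 5: alpha = 0.05. fail to reject H0.

tau_b = 0.1667 (C=21, D=15), p = 0.612202, fail to reject H0.


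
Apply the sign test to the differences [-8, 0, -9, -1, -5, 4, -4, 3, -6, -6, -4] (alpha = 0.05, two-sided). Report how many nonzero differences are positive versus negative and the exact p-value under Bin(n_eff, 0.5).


Step 1: Discard zero differences. Original n = 11; n_eff = number of nonzero differences = 10.
Nonzero differences (with sign): -8, -9, -1, -5, +4, -4, +3, -6, -6, -4
Step 2: Count signs: positive = 2, negative = 8.
Step 3: Under H0: P(positive) = 0.5, so the number of positives S ~ Bin(10, 0.5).
Step 4: Two-sided exact p-value = sum of Bin(10,0.5) probabilities at or below the observed probability = 0.109375.
Step 5: alpha = 0.05. fail to reject H0.

n_eff = 10, pos = 2, neg = 8, p = 0.109375, fail to reject H0.


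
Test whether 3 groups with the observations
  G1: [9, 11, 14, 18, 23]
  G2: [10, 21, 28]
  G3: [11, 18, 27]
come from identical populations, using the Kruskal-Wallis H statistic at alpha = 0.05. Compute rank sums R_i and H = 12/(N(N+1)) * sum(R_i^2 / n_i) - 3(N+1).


Step 1: Combine all N = 11 observations and assign midranks.
sorted (value, group, rank): (9,G1,1), (10,G2,2), (11,G1,3.5), (11,G3,3.5), (14,G1,5), (18,G1,6.5), (18,G3,6.5), (21,G2,8), (23,G1,9), (27,G3,10), (28,G2,11)
Step 2: Sum ranks within each group.
R_1 = 25 (n_1 = 5)
R_2 = 21 (n_2 = 3)
R_3 = 20 (n_3 = 3)
Step 3: H = 12/(N(N+1)) * sum(R_i^2/n_i) - 3(N+1)
     = 12/(11*12) * (25^2/5 + 21^2/3 + 20^2/3) - 3*12
     = 0.090909 * 405.333 - 36
     = 0.848485.
Step 4: Ties present; correction factor C = 1 - 12/(11^3 - 11) = 0.990909. Corrected H = 0.848485 / 0.990909 = 0.856269.
Step 5: Under H0, H ~ chi^2(2); p-value = 0.651724.
Step 6: alpha = 0.05. fail to reject H0.

H = 0.8563, df = 2, p = 0.651724, fail to reject H0.


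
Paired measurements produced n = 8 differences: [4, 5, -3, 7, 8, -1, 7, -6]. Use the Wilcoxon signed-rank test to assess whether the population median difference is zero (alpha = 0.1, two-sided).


Step 1: Drop any zero differences (none here) and take |d_i|.
|d| = [4, 5, 3, 7, 8, 1, 7, 6]
Step 2: Midrank |d_i| (ties get averaged ranks).
ranks: |4|->3, |5|->4, |3|->2, |7|->6.5, |8|->8, |1|->1, |7|->6.5, |6|->5
Step 3: Attach original signs; sum ranks with positive sign and with negative sign.
W+ = 3 + 4 + 6.5 + 8 + 6.5 = 28
W- = 2 + 1 + 5 = 8
(Check: W+ + W- = 36 should equal n(n+1)/2 = 36.)
Step 4: Test statistic W = min(W+, W-) = 8.
Step 5: Ties in |d|, so use the tie-corrected normal approximation.
        E[W] = n(n+1)/4 = 8*9/4 = 18.
        Tie groups: |d|=7 (t=2); sum(t^3 - t) = 6.
        Var[W] = n(n+1)(2n+1)/24 - sum(t^3-t)/48 = 1224/24 - 6/48 = 50.875.
        z = (W - E[W]) / sqrt(Var[W]) = (8 - 18) / 7.1327 = -1.4020.
        Two-sided p = 2*Phi(z) = 0.160915.
Step 6: alpha = 0.1. fail to reject H0.

W+ = 28, W- = 8, W = min = 8, p = 0.160915, fail to reject H0.


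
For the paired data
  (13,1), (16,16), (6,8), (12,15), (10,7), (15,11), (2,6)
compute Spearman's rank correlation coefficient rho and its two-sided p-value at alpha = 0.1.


Step 1: Rank x and y separately (midranks; no ties here).
rank(x): 13->5, 16->7, 6->2, 12->4, 10->3, 15->6, 2->1
rank(y): 1->1, 16->7, 8->4, 15->6, 7->3, 11->5, 6->2
Step 2: d_i = R_x(i) - R_y(i); compute d_i^2.
  (5-1)^2=16, (7-7)^2=0, (2-4)^2=4, (4-6)^2=4, (3-3)^2=0, (6-5)^2=1, (1-2)^2=1
sum(d^2) = 26.
Step 3: rho = 1 - 6*26 / (7*(7^2 - 1)) = 1 - 156/336 = 0.535714.
Step 4: Under H0, t = rho * sqrt((n-2)/(1-rho^2)) = 1.4186 ~ t(5).
Step 5: Two-sided p-value from the t-distribution with 5 df = 0.215217.
Step 6: alpha = 0.1. fail to reject H0.

rho = 0.5357, p = 0.215217, fail to reject H0 at alpha = 0.1.


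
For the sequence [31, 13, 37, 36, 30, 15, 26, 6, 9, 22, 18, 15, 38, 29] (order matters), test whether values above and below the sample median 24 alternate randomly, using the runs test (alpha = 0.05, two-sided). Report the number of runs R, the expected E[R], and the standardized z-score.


Step 1: Compute median = 24; label A = above, B = below.
Labels in order: ABAAABABBBBBAA  (n_A = 7, n_B = 7)
Step 2: Count runs R = 7.
Step 3: Under H0 (random ordering), E[R] = 2*n_A*n_B/(n_A+n_B) + 1 = 2*7*7/14 + 1 = 8.0000.
        Var[R] = 2*n_A*n_B*(2*n_A*n_B - n_A - n_B) / ((n_A+n_B)^2 * (n_A+n_B-1)) = 8232/2548 = 3.2308.
        SD[R] = 1.7974.
Step 4: Continuity-corrected z = (R + 0.5 - E[R]) / SD[R] = (7 + 0.5 - 8.0000) / 1.7974 = -0.2782.
Step 5: Two-sided p-value via normal approximation = 2*(1 - Phi(|z|)) = 0.780879.
Step 6: alpha = 0.05. fail to reject H0.

R = 7, z = -0.2782, p = 0.780879, fail to reject H0.


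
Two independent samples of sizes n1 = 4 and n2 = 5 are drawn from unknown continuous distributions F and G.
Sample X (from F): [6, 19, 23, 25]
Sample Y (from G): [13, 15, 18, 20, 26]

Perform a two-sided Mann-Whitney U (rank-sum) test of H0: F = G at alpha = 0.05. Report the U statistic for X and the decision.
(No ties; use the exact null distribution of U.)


Step 1: Combine and sort all 9 observations; assign midranks.
sorted (value, group): (6,X), (13,Y), (15,Y), (18,Y), (19,X), (20,Y), (23,X), (25,X), (26,Y)
ranks: 6->1, 13->2, 15->3, 18->4, 19->5, 20->6, 23->7, 25->8, 26->9
Step 2: Rank sum for X: R1 = 1 + 5 + 7 + 8 = 21.
Step 3: U_X = R1 - n1(n1+1)/2 = 21 - 4*5/2 = 21 - 10 = 11.
       U_Y = n1*n2 - U_X = 20 - 11 = 9.
Step 4: No ties, so the exact null distribution of U (based on enumerating the C(9,4) = 126 equally likely rank assignments) gives the two-sided p-value.
Step 5: p-value = 0.904762; compare to alpha = 0.05. fail to reject H0.

U_X = 11, p = 0.904762, fail to reject H0 at alpha = 0.05.


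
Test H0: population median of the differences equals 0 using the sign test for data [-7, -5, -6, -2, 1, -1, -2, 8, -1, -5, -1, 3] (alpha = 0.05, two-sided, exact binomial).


Step 1: Discard zero differences. Original n = 12; n_eff = number of nonzero differences = 12.
Nonzero differences (with sign): -7, -5, -6, -2, +1, -1, -2, +8, -1, -5, -1, +3
Step 2: Count signs: positive = 3, negative = 9.
Step 3: Under H0: P(positive) = 0.5, so the number of positives S ~ Bin(12, 0.5).
Step 4: Two-sided exact p-value = sum of Bin(12,0.5) probabilities at or below the observed probability = 0.145996.
Step 5: alpha = 0.05. fail to reject H0.

n_eff = 12, pos = 3, neg = 9, p = 0.145996, fail to reject H0.


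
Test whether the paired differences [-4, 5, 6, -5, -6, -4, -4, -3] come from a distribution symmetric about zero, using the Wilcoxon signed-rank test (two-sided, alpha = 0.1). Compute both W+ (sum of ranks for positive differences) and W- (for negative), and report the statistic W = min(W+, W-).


Step 1: Drop any zero differences (none here) and take |d_i|.
|d| = [4, 5, 6, 5, 6, 4, 4, 3]
Step 2: Midrank |d_i| (ties get averaged ranks).
ranks: |4|->3, |5|->5.5, |6|->7.5, |5|->5.5, |6|->7.5, |4|->3, |4|->3, |3|->1
Step 3: Attach original signs; sum ranks with positive sign and with negative sign.
W+ = 5.5 + 7.5 = 13
W- = 3 + 5.5 + 7.5 + 3 + 3 + 1 = 23
(Check: W+ + W- = 36 should equal n(n+1)/2 = 36.)
Step 4: Test statistic W = min(W+, W-) = 13.
Step 5: Ties in |d|, so use the tie-corrected normal approximation.
        E[W] = n(n+1)/4 = 8*9/4 = 18.
        Tie groups: |d|=4 (t=3), |d|=5 (t=2), |d|=6 (t=2); sum(t^3 - t) = 36.
        Var[W] = n(n+1)(2n+1)/24 - sum(t^3-t)/48 = 1224/24 - 36/48 = 50.25.
        z = (W - E[W]) / sqrt(Var[W]) = (13 - 18) / 7.0887 = -0.7053.
        Two-sided p = 2*Phi(z) = 0.480595.
Step 6: alpha = 0.1. fail to reject H0.

W+ = 13, W- = 23, W = min = 13, p = 0.480595, fail to reject H0.


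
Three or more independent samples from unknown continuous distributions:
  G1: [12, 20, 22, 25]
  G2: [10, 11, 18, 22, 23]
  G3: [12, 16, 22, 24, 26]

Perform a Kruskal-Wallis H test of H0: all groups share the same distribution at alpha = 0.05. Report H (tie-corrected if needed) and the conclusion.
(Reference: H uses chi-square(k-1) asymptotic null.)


Step 1: Combine all N = 14 observations and assign midranks.
sorted (value, group, rank): (10,G2,1), (11,G2,2), (12,G1,3.5), (12,G3,3.5), (16,G3,5), (18,G2,6), (20,G1,7), (22,G1,9), (22,G2,9), (22,G3,9), (23,G2,11), (24,G3,12), (25,G1,13), (26,G3,14)
Step 2: Sum ranks within each group.
R_1 = 32.5 (n_1 = 4)
R_2 = 29 (n_2 = 5)
R_3 = 43.5 (n_3 = 5)
Step 3: H = 12/(N(N+1)) * sum(R_i^2/n_i) - 3(N+1)
     = 12/(14*15) * (32.5^2/4 + 29^2/5 + 43.5^2/5) - 3*15
     = 0.057143 * 810.712 - 45
     = 1.326429.
Step 4: Ties present; correction factor C = 1 - 30/(14^3 - 14) = 0.989011. Corrected H = 1.326429 / 0.989011 = 1.341167.
Step 5: Under H0, H ~ chi^2(2); p-value = 0.511410.
Step 6: alpha = 0.05. fail to reject H0.

H = 1.3412, df = 2, p = 0.511410, fail to reject H0.


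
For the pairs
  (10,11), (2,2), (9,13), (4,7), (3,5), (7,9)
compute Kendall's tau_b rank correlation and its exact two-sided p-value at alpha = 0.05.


Step 1: Enumerate the 15 unordered pairs (i,j) with i<j and classify each by sign(x_j-x_i) * sign(y_j-y_i).
  (1,2):dx=-8,dy=-9->C; (1,3):dx=-1,dy=+2->D; (1,4):dx=-6,dy=-4->C; (1,5):dx=-7,dy=-6->C
  (1,6):dx=-3,dy=-2->C; (2,3):dx=+7,dy=+11->C; (2,4):dx=+2,dy=+5->C; (2,5):dx=+1,dy=+3->C
  (2,6):dx=+5,dy=+7->C; (3,4):dx=-5,dy=-6->C; (3,5):dx=-6,dy=-8->C; (3,6):dx=-2,dy=-4->C
  (4,5):dx=-1,dy=-2->C; (4,6):dx=+3,dy=+2->C; (5,6):dx=+4,dy=+4->C
Step 2: C = 14, D = 1, total pairs = 15.
Step 3: tau = (C - D)/(n(n-1)/2) = (14 - 1)/15 = 0.866667.
Step 4: Exact two-sided p-value (enumerate n! = 720 permutations of y under H0): p = 0.016667.
Step 5: alpha = 0.05. reject H0.

tau_b = 0.8667 (C=14, D=1), p = 0.016667, reject H0.


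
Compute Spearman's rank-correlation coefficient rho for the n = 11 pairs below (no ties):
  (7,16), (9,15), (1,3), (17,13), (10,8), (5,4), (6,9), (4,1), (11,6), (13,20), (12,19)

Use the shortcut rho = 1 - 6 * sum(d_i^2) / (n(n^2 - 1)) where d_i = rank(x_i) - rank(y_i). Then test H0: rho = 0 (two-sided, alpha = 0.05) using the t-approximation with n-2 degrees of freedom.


Step 1: Rank x and y separately (midranks; no ties here).
rank(x): 7->5, 9->6, 1->1, 17->11, 10->7, 5->3, 6->4, 4->2, 11->8, 13->10, 12->9
rank(y): 16->9, 15->8, 3->2, 13->7, 8->5, 4->3, 9->6, 1->1, 6->4, 20->11, 19->10
Step 2: d_i = R_x(i) - R_y(i); compute d_i^2.
  (5-9)^2=16, (6-8)^2=4, (1-2)^2=1, (11-7)^2=16, (7-5)^2=4, (3-3)^2=0, (4-6)^2=4, (2-1)^2=1, (8-4)^2=16, (10-11)^2=1, (9-10)^2=1
sum(d^2) = 64.
Step 3: rho = 1 - 6*64 / (11*(11^2 - 1)) = 1 - 384/1320 = 0.709091.
Step 4: Under H0, t = rho * sqrt((n-2)/(1-rho^2)) = 3.0169 ~ t(9).
Step 5: Two-sided p-value from the t-distribution with 9 df = 0.014552.
Step 6: alpha = 0.05. reject H0.

rho = 0.7091, p = 0.014552, reject H0 at alpha = 0.05.


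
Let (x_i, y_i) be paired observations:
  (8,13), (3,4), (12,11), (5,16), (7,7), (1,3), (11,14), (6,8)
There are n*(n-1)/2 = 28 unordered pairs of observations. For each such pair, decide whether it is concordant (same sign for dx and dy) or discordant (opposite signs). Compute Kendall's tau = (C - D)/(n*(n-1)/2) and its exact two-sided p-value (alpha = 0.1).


Step 1: Enumerate the 28 unordered pairs (i,j) with i<j and classify each by sign(x_j-x_i) * sign(y_j-y_i).
  (1,2):dx=-5,dy=-9->C; (1,3):dx=+4,dy=-2->D; (1,4):dx=-3,dy=+3->D; (1,5):dx=-1,dy=-6->C
  (1,6):dx=-7,dy=-10->C; (1,7):dx=+3,dy=+1->C; (1,8):dx=-2,dy=-5->C; (2,3):dx=+9,dy=+7->C
  (2,4):dx=+2,dy=+12->C; (2,5):dx=+4,dy=+3->C; (2,6):dx=-2,dy=-1->C; (2,7):dx=+8,dy=+10->C
  (2,8):dx=+3,dy=+4->C; (3,4):dx=-7,dy=+5->D; (3,5):dx=-5,dy=-4->C; (3,6):dx=-11,dy=-8->C
  (3,7):dx=-1,dy=+3->D; (3,8):dx=-6,dy=-3->C; (4,5):dx=+2,dy=-9->D; (4,6):dx=-4,dy=-13->C
  (4,7):dx=+6,dy=-2->D; (4,8):dx=+1,dy=-8->D; (5,6):dx=-6,dy=-4->C; (5,7):dx=+4,dy=+7->C
  (5,8):dx=-1,dy=+1->D; (6,7):dx=+10,dy=+11->C; (6,8):dx=+5,dy=+5->C; (7,8):dx=-5,dy=-6->C
Step 2: C = 20, D = 8, total pairs = 28.
Step 3: tau = (C - D)/(n(n-1)/2) = (20 - 8)/28 = 0.428571.
Step 4: Exact two-sided p-value (enumerate n! = 40320 permutations of y under H0): p = 0.178869.
Step 5: alpha = 0.1. fail to reject H0.

tau_b = 0.4286 (C=20, D=8), p = 0.178869, fail to reject H0.


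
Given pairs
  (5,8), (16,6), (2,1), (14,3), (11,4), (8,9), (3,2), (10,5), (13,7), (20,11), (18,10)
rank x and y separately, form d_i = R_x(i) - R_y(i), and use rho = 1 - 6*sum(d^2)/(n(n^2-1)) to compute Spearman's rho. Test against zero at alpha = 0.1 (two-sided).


Step 1: Rank x and y separately (midranks; no ties here).
rank(x): 5->3, 16->9, 2->1, 14->8, 11->6, 8->4, 3->2, 10->5, 13->7, 20->11, 18->10
rank(y): 8->8, 6->6, 1->1, 3->3, 4->4, 9->9, 2->2, 5->5, 7->7, 11->11, 10->10
Step 2: d_i = R_x(i) - R_y(i); compute d_i^2.
  (3-8)^2=25, (9-6)^2=9, (1-1)^2=0, (8-3)^2=25, (6-4)^2=4, (4-9)^2=25, (2-2)^2=0, (5-5)^2=0, (7-7)^2=0, (11-11)^2=0, (10-10)^2=0
sum(d^2) = 88.
Step 3: rho = 1 - 6*88 / (11*(11^2 - 1)) = 1 - 528/1320 = 0.600000.
Step 4: Under H0, t = rho * sqrt((n-2)/(1-rho^2)) = 2.2500 ~ t(9).
Step 5: Two-sided p-value from the t-distribution with 9 df = 0.051003.
Step 6: alpha = 0.1. reject H0.

rho = 0.6000, p = 0.051003, reject H0 at alpha = 0.1.


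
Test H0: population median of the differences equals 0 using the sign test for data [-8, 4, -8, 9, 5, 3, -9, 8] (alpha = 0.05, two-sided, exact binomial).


Step 1: Discard zero differences. Original n = 8; n_eff = number of nonzero differences = 8.
Nonzero differences (with sign): -8, +4, -8, +9, +5, +3, -9, +8
Step 2: Count signs: positive = 5, negative = 3.
Step 3: Under H0: P(positive) = 0.5, so the number of positives S ~ Bin(8, 0.5).
Step 4: Two-sided exact p-value = sum of Bin(8,0.5) probabilities at or below the observed probability = 0.726562.
Step 5: alpha = 0.05. fail to reject H0.

n_eff = 8, pos = 5, neg = 3, p = 0.726562, fail to reject H0.


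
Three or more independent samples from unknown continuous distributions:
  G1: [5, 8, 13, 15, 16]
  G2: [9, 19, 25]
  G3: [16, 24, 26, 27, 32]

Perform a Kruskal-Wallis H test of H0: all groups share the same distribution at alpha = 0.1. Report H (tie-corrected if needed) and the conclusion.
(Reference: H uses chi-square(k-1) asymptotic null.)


Step 1: Combine all N = 13 observations and assign midranks.
sorted (value, group, rank): (5,G1,1), (8,G1,2), (9,G2,3), (13,G1,4), (15,G1,5), (16,G1,6.5), (16,G3,6.5), (19,G2,8), (24,G3,9), (25,G2,10), (26,G3,11), (27,G3,12), (32,G3,13)
Step 2: Sum ranks within each group.
R_1 = 18.5 (n_1 = 5)
R_2 = 21 (n_2 = 3)
R_3 = 51.5 (n_3 = 5)
Step 3: H = 12/(N(N+1)) * sum(R_i^2/n_i) - 3(N+1)
     = 12/(13*14) * (18.5^2/5 + 21^2/3 + 51.5^2/5) - 3*14
     = 0.065934 * 745.9 - 42
     = 7.180220.
Step 4: Ties present; correction factor C = 1 - 6/(13^3 - 13) = 0.997253. Corrected H = 7.180220 / 0.997253 = 7.200000.
Step 5: Under H0, H ~ chi^2(2); p-value = 0.027324.
Step 6: alpha = 0.1. reject H0.

H = 7.2000, df = 2, p = 0.027324, reject H0.


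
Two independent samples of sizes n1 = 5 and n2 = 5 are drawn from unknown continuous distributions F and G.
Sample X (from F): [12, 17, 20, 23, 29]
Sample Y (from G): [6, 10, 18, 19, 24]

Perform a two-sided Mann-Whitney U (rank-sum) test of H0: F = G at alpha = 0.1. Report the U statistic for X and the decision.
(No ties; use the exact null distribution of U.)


Step 1: Combine and sort all 10 observations; assign midranks.
sorted (value, group): (6,Y), (10,Y), (12,X), (17,X), (18,Y), (19,Y), (20,X), (23,X), (24,Y), (29,X)
ranks: 6->1, 10->2, 12->3, 17->4, 18->5, 19->6, 20->7, 23->8, 24->9, 29->10
Step 2: Rank sum for X: R1 = 3 + 4 + 7 + 8 + 10 = 32.
Step 3: U_X = R1 - n1(n1+1)/2 = 32 - 5*6/2 = 32 - 15 = 17.
       U_Y = n1*n2 - U_X = 25 - 17 = 8.
Step 4: No ties, so the exact null distribution of U (based on enumerating the C(10,5) = 252 equally likely rank assignments) gives the two-sided p-value.
Step 5: p-value = 0.420635; compare to alpha = 0.1. fail to reject H0.

U_X = 17, p = 0.420635, fail to reject H0 at alpha = 0.1.


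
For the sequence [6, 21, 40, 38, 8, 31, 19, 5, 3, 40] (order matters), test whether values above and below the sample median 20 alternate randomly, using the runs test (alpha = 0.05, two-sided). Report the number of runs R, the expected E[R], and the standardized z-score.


Step 1: Compute median = 20; label A = above, B = below.
Labels in order: BAAABABBBA  (n_A = 5, n_B = 5)
Step 2: Count runs R = 6.
Step 3: Under H0 (random ordering), E[R] = 2*n_A*n_B/(n_A+n_B) + 1 = 2*5*5/10 + 1 = 6.0000.
        Var[R] = 2*n_A*n_B*(2*n_A*n_B - n_A - n_B) / ((n_A+n_B)^2 * (n_A+n_B-1)) = 2000/900 = 2.2222.
        SD[R] = 1.4907.
Step 4: R = E[R], so z = 0 with no continuity correction.
Step 5: Two-sided p-value via normal approximation = 2*(1 - Phi(|z|)) = 1.000000.
Step 6: alpha = 0.05. fail to reject H0.

R = 6, z = 0.0000, p = 1.000000, fail to reject H0.


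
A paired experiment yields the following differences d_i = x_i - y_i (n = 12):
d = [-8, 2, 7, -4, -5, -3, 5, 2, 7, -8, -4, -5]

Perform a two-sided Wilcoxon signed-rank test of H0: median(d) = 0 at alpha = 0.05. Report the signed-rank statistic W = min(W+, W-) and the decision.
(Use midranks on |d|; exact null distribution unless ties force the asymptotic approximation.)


Step 1: Drop any zero differences (none here) and take |d_i|.
|d| = [8, 2, 7, 4, 5, 3, 5, 2, 7, 8, 4, 5]
Step 2: Midrank |d_i| (ties get averaged ranks).
ranks: |8|->11.5, |2|->1.5, |7|->9.5, |4|->4.5, |5|->7, |3|->3, |5|->7, |2|->1.5, |7|->9.5, |8|->11.5, |4|->4.5, |5|->7
Step 3: Attach original signs; sum ranks with positive sign and with negative sign.
W+ = 1.5 + 9.5 + 7 + 1.5 + 9.5 = 29
W- = 11.5 + 4.5 + 7 + 3 + 11.5 + 4.5 + 7 = 49
(Check: W+ + W- = 78 should equal n(n+1)/2 = 78.)
Step 4: Test statistic W = min(W+, W-) = 29.
Step 5: Ties in |d|, so use the tie-corrected normal approximation.
        E[W] = n(n+1)/4 = 12*13/4 = 39.
        Tie groups: |d|=2 (t=2), |d|=4 (t=2), |d|=5 (t=3), |d|=7 (t=2), |d|=8 (t=2); sum(t^3 - t) = 48.
        Var[W] = n(n+1)(2n+1)/24 - sum(t^3-t)/48 = 3900/24 - 48/48 = 161.5.
        z = (W - E[W]) / sqrt(Var[W]) = (29 - 39) / 12.7083 = -0.7869.
        Two-sided p = 2*Phi(z) = 0.431347.
Step 6: alpha = 0.05. fail to reject H0.

W+ = 29, W- = 49, W = min = 29, p = 0.431347, fail to reject H0.
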